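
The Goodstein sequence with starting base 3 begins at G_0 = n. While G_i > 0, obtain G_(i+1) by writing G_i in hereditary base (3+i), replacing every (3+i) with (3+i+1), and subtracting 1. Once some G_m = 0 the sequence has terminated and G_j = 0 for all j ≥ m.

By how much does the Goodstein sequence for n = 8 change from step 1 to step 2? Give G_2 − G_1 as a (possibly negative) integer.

8 —HB3→ 2·3 + 2 —bump→ 2·4 + 2 = 10 —(−1)→ 9
9 —HB4→ 2·4 + 1 —bump→ 2·5 + 1 = 11 —(−1)→ 10

1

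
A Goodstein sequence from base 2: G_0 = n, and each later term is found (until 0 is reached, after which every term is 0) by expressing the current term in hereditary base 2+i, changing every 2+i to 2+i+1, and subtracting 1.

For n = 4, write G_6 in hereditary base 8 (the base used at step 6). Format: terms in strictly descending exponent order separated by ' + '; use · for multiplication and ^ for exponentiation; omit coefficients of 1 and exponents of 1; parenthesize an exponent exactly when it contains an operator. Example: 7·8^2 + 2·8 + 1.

2·8^2 + 8 + 3

G_0 = 4. HB_2(4) = 2^2. Bump = 27. G_1 = 26.
G_1 = 26. HB_3(26) = 2·3^2 + 2·3 + 2. Bump = 42. G_2 = 41.
G_2 = 41. HB_4(41) = 2·4^2 + 2·4 + 1. Bump = 61. G_3 = 60.
G_3 = 60. HB_5(60) = 2·5^2 + 2·5. Bump = 84. G_4 = 83.
G_4 = 83. HB_6(83) = 2·6^2 + 6 + 5. Bump = 110. G_5 = 109.
G_5 = 109. HB_7(109) = 2·7^2 + 7 + 4. Bump = 140. G_6 = 139.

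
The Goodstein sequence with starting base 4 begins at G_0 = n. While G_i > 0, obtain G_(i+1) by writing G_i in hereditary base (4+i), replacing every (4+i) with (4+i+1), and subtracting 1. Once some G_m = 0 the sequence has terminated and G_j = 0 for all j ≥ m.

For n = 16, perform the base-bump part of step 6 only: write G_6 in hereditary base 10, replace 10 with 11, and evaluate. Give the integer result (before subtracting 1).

base 4: 16 = 4^2; at 5: 5^2 = 25; next = 24
base 5: 24 = 4·5 + 4; at 6: 4·6 + 4 = 28; next = 27
base 6: 27 = 4·6 + 3; at 7: 4·7 + 3 = 31; next = 30
base 7: 30 = 4·7 + 2; at 8: 4·8 + 2 = 34; next = 33
base 8: 33 = 4·8 + 1; at 9: 4·9 + 1 = 37; next = 36
base 9: 36 = 4·9; at 10: 4·10 = 40; next = 39

42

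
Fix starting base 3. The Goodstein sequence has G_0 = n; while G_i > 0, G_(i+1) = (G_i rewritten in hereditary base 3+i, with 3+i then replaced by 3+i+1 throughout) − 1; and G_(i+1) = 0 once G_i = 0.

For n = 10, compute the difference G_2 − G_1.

i=0: 10 = 3^2 + 1 (b=3); 3→4: 4^2 + 1 = 17; 17−1 = 16
i=1: 16 = 4^2 (b=4); 4→5: 5^2 = 25; 25−1 = 24

8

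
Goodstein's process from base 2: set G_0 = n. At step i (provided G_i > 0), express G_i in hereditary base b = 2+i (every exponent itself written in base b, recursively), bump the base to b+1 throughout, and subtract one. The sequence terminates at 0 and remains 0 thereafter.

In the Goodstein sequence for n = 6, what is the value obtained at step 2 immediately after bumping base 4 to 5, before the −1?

3126

G_0=6  [base 2] 2^2 + 2  →[2↦3]→  3^3 + 3 = 30  −1 ⇒ G_1=29
G_1=29  [base 3] 3^3 + 2  →[3↦4]→  4^4 + 2 = 258  −1 ⇒ G_2=257
G_2=257  [base 4] 4^4 + 1  →[4↦5]→  5^5 + 1 = 3126  −1 ⇒ G_3=3125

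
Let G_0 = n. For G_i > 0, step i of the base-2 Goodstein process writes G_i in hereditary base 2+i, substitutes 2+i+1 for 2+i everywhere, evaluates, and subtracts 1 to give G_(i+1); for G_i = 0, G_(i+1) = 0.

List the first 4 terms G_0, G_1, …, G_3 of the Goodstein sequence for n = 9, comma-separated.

9, 81, 1023, 9842

[0] 9 ≡ 2^(2 + 1) + 1 (base 2). Lift 3: 82. −1: 81.
[1] 81 ≡ 3^(3 + 1) (base 3). Lift 4: 1024. −1: 1023.
[2] 1023 ≡ 3·4^4 + 3·4^3 + 3·4^2 + 3·4 + 3 (base 4). Lift 5: 9843. −1: 9842.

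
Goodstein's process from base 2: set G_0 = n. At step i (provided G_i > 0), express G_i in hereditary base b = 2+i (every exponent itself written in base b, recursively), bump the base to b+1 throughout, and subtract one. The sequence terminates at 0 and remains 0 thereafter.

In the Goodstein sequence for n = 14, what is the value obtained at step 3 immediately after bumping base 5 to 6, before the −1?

base 2: 14 = 2^(2 + 1) + 2^2 + 2; at 3: 3^(3 + 1) + 3^3 + 3 = 111; next = 110
base 3: 110 = 3^(3 + 1) + 3^3 + 2; at 4: 4^(4 + 1) + 4^4 + 2 = 1282; next = 1281
base 4: 1281 = 4^(4 + 1) + 4^4 + 1; at 5: 5^(5 + 1) + 5^5 + 1 = 18751; next = 18750
base 5: 18750 = 5^(5 + 1) + 5^5; at 6: 6^(6 + 1) + 6^6 = 326592; next = 326591

326592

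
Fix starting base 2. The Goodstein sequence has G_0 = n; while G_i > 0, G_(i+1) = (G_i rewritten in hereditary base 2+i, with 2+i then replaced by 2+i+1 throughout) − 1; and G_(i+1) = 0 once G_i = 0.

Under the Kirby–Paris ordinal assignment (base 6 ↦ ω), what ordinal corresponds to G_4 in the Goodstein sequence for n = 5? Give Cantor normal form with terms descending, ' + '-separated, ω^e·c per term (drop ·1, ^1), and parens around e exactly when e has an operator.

ω^3·3 + ω^2·3 + ω·3 + 1

step 0: 5 = 2^2 + 1; sub 3 for 2: 3^3 + 1; = 28; G_1 = 28−1 = 27
step 1: 27 = 3^3; sub 4 for 3: 4^4; = 256; G_2 = 256−1 = 255
step 2: 255 = 3·4^3 + 3·4^2 + 3·4 + 3; sub 5 for 4: 3·5^3 + 3·5^2 + 3·5 + 3; = 468; G_3 = 468−1 = 467
step 3: 467 = 3·5^3 + 3·5^2 + 3·5 + 2; sub 6 for 5: 3·6^3 + 3·6^2 + 3·6 + 2; = 776; G_4 = 776−1 = 775
step 4: 775 = 3·6^3 + 3·6^2 + 3·6 + 1; sub 7 for 6: 3·7^3 + 3·7^2 + 3·7 + 1; = 1198; G_5 = 1198−1 = 1197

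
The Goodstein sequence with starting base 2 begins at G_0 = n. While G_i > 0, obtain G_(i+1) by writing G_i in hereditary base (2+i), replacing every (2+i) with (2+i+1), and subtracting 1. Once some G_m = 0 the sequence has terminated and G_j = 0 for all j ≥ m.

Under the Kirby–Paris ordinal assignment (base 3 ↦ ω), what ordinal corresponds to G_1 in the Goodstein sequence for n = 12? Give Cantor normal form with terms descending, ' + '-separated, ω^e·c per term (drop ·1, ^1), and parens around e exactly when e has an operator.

ω^(ω + 1) + ω^2·2 + ω·2 + 2

i=0: 12 = 2^(2 + 1) + 2^2 (b=2); 2→3: 3^(3 + 1) + 3^3 = 108; 108−1 = 107
i=1: 107 = 3^(3 + 1) + 2·3^2 + 2·3 + 2 (b=3); 3→4: 4^(4 + 1) + 2·4^2 + 2·4 + 2 = 1066; 1066−1 = 1065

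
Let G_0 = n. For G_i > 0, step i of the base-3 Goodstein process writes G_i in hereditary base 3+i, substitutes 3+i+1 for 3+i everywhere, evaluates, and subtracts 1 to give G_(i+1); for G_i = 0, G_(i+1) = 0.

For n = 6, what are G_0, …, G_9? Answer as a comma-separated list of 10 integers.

6, 7, 7, 7, 7, 7, 6, 5, 4, 3

G_0=6  [base 3] 2·3  →[3↦4]→  2·4 = 8  −1 ⇒ G_1=7
G_1=7  [base 4] 4 + 3  →[4↦5]→  5 + 3 = 8  −1 ⇒ G_2=7
G_2=7  [base 5] 5 + 2  →[5↦6]→  6 + 2 = 8  −1 ⇒ G_3=7
G_3=7  [base 6] 6 + 1  →[6↦7]→  7 + 1 = 8  −1 ⇒ G_4=7
G_4=7  [base 7] 7  →[7↦8]→  8 = 8  −1 ⇒ G_5=7
G_5=7  [base 8] 7  →[8↦9]→  7 = 7  −1 ⇒ G_6=6
G_6=6  [base 9] 6  →[9↦10]→  6 = 6  −1 ⇒ G_7=5
G_7=5  [base 10] 5  →[10↦11]→  5 = 5  −1 ⇒ G_8=4
G_8=4  [base 11] 4  →[11↦12]→  4 = 4  −1 ⇒ G_9=3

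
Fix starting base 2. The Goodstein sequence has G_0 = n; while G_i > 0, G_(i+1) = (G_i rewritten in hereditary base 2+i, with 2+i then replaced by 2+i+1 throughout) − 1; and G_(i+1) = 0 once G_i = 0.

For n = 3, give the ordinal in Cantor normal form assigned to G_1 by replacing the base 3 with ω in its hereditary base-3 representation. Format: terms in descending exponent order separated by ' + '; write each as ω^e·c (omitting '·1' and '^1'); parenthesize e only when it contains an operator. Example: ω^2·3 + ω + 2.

G_0 = 3. HB_2(3) = 2 + 1. Bump = 4. G_1 = 3.
G_1 = 3. HB_3(3) = 3. Bump = 4. G_2 = 3.

ω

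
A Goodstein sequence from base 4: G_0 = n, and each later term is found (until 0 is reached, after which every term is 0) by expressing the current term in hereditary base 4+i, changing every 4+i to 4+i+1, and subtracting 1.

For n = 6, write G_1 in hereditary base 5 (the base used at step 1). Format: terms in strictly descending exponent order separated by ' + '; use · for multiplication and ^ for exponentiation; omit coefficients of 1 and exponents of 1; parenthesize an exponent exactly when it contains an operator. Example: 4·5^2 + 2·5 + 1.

step 0: 6 = 4 + 2; sub 5 for 4: 5 + 2; = 7; G_1 = 7−1 = 6
step 1: 6 = 5 + 1; sub 6 for 5: 6 + 1; = 7; G_2 = 7−1 = 6

5 + 1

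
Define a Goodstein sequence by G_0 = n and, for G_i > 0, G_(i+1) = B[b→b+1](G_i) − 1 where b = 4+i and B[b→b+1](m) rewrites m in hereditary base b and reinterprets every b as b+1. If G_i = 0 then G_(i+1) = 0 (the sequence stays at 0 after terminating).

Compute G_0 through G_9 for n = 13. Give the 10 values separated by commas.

[0] 13 ≡ 3·4 + 1 (base 4). Lift 5: 16. −1: 15.
[1] 15 ≡ 3·5 (base 5). Lift 6: 18. −1: 17.
[2] 17 ≡ 2·6 + 5 (base 6). Lift 7: 19. −1: 18.
[3] 18 ≡ 2·7 + 4 (base 7). Lift 8: 20. −1: 19.
[4] 19 ≡ 2·8 + 3 (base 8). Lift 9: 21. −1: 20.
[5] 20 ≡ 2·9 + 2 (base 9). Lift 10: 22. −1: 21.
[6] 21 ≡ 2·10 + 1 (base 10). Lift 11: 23. −1: 22.
[7] 22 ≡ 2·11 (base 11). Lift 12: 24. −1: 23.
[8] 23 ≡ 12 + 11 (base 12). Lift 13: 24. −1: 23.

13, 15, 17, 18, 19, 20, 21, 22, 23, 23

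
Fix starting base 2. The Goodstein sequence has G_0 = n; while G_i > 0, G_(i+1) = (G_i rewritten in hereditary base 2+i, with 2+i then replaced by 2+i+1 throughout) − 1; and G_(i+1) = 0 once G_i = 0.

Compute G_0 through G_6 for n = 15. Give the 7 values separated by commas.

(0) 15|_2 = 2^(2 + 1) + 2^2 + 2 + 1 ↦ 3^(3 + 1) + 3^3 + 3 + 1|_3 = 112 ⇒ 111
(1) 111|_3 = 3^(3 + 1) + 3^3 + 3 ↦ 4^(4 + 1) + 4^4 + 4|_4 = 1284 ⇒ 1283
(2) 1283|_4 = 4^(4 + 1) + 4^4 + 3 ↦ 5^(5 + 1) + 5^5 + 3|_5 = 18753 ⇒ 18752
(3) 18752|_5 = 5^(5 + 1) + 5^5 + 2 ↦ 6^(6 + 1) + 6^6 + 2|_6 = 326594 ⇒ 326593
(4) 326593|_6 = 6^(6 + 1) + 6^6 + 1 ↦ 7^(7 + 1) + 7^7 + 1|_7 = 6588345 ⇒ 6588344
(5) 6588344|_7 = 7^(7 + 1) + 7^7 ↦ 8^(8 + 1) + 8^8|_8 = 150994944 ⇒ 150994943

15, 111, 1283, 18752, 326593, 6588344, 150994943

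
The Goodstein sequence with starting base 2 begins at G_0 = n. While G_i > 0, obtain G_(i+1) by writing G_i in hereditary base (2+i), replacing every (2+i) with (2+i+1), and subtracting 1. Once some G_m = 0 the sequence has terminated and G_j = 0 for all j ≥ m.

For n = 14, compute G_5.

5862840

G_0 = 14. HB_2(14) = 2^(2 + 1) + 2^2 + 2. Bump = 111. G_1 = 110.
G_1 = 110. HB_3(110) = 3^(3 + 1) + 3^3 + 2. Bump = 1282. G_2 = 1281.
G_2 = 1281. HB_4(1281) = 4^(4 + 1) + 4^4 + 1. Bump = 18751. G_3 = 18750.
G_3 = 18750. HB_5(18750) = 5^(5 + 1) + 5^5. Bump = 326592. G_4 = 326591.
G_4 = 326591. HB_6(326591) = 6^(6 + 1) + 5·6^5 + 5·6^4 + 5·6^3 + 5·6^2 + 5·6 + 5. Bump = 5862841. G_5 = 5862840.
G_5 = 5862840. HB_7(5862840) = 7^(7 + 1) + 5·7^5 + 5·7^4 + 5·7^3 + 5·7^2 + 5·7 + 4. Bump = 134404972. G_6 = 134404971.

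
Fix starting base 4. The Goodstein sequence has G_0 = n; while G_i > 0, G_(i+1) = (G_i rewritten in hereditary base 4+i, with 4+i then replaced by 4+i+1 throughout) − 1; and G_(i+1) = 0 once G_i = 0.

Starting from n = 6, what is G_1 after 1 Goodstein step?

6

(0) 6|_4 = 4 + 2 ↦ 5 + 2|_5 = 7 ⇒ 6
(1) 6|_5 = 5 + 1 ↦ 6 + 1|_6 = 7 ⇒ 6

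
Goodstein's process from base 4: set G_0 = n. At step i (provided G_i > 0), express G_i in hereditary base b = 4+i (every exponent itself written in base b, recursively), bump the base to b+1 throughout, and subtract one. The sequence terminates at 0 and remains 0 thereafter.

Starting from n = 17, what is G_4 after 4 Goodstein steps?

G_0=17  [base 4] 4^2 + 1  →[4↦5]→  5^2 + 1 = 26  −1 ⇒ G_1=25
G_1=25  [base 5] 5^2  →[5↦6]→  6^2 = 36  −1 ⇒ G_2=35
G_2=35  [base 6] 5·6 + 5  →[6↦7]→  5·7 + 5 = 40  −1 ⇒ G_3=39
G_3=39  [base 7] 5·7 + 4  →[7↦8]→  5·8 + 4 = 44  −1 ⇒ G_4=43
G_4=43  [base 8] 5·8 + 3  →[8↦9]→  5·9 + 3 = 48  −1 ⇒ G_5=47

43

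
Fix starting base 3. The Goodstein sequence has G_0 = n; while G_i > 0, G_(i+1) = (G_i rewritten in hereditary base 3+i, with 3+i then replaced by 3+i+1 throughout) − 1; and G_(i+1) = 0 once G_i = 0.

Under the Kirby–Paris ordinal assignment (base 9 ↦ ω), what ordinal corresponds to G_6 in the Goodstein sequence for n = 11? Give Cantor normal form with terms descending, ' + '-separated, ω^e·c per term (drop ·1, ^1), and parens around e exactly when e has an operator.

(0) 11|_3 = 3^2 + 2 ↦ 4^2 + 2|_4 = 18 ⇒ 17
(1) 17|_4 = 4^2 + 1 ↦ 5^2 + 1|_5 = 26 ⇒ 25
(2) 25|_5 = 5^2 ↦ 6^2|_6 = 36 ⇒ 35
(3) 35|_6 = 5·6 + 5 ↦ 5·7 + 5|_7 = 40 ⇒ 39
(4) 39|_7 = 5·7 + 4 ↦ 5·8 + 4|_8 = 44 ⇒ 43
(5) 43|_8 = 5·8 + 3 ↦ 5·9 + 3|_9 = 48 ⇒ 47
(6) 47|_9 = 5·9 + 2 ↦ 5·10 + 2|_10 = 52 ⇒ 51

ω·5 + 2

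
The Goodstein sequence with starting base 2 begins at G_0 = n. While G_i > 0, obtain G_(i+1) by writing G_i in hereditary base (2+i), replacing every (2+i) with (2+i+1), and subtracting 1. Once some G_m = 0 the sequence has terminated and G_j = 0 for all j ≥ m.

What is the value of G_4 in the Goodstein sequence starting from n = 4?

83

base 2: 4 = 2^2; at 3: 3^3 = 27; next = 26
base 3: 26 = 2·3^2 + 2·3 + 2; at 4: 2·4^2 + 2·4 + 2 = 42; next = 41
base 4: 41 = 2·4^2 + 2·4 + 1; at 5: 2·5^2 + 2·5 + 1 = 61; next = 60
base 5: 60 = 2·5^2 + 2·5; at 6: 2·6^2 + 2·6 = 84; next = 83
base 6: 83 = 2·6^2 + 6 + 5; at 7: 2·7^2 + 7 + 5 = 110; next = 109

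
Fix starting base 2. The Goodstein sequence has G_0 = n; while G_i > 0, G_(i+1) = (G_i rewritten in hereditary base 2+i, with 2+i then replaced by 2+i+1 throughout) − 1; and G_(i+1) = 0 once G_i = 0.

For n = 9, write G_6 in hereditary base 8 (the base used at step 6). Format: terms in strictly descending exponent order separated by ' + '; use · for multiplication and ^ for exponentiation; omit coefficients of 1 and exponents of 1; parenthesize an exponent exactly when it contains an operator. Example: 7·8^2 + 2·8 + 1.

i=0: 9 = 2^(2 + 1) + 1 (b=2); 2→3: 3^(3 + 1) + 1 = 82; 82−1 = 81
i=1: 81 = 3^(3 + 1) (b=3); 3→4: 4^(4 + 1) = 1024; 1024−1 = 1023
i=2: 1023 = 3·4^4 + 3·4^3 + 3·4^2 + 3·4 + 3 (b=4); 4→5: 3·5^5 + 3·5^3 + 3·5^2 + 3·5 + 3 = 9843; 9843−1 = 9842
i=3: 9842 = 3·5^5 + 3·5^3 + 3·5^2 + 3·5 + 2 (b=5); 5→6: 3·6^6 + 3·6^3 + 3·6^2 + 3·6 + 2 = 140744; 140744−1 = 140743
i=4: 140743 = 3·6^6 + 3·6^3 + 3·6^2 + 3·6 + 1 (b=6); 6→7: 3·7^7 + 3·7^3 + 3·7^2 + 3·7 + 1 = 2471827; 2471827−1 = 2471826
i=5: 2471826 = 3·7^7 + 3·7^3 + 3·7^2 + 3·7 (b=7); 7→8: 3·8^8 + 3·8^3 + 3·8^2 + 3·8 = 50333400; 50333400−1 = 50333399
i=6: 50333399 = 3·8^8 + 3·8^3 + 3·8^2 + 2·8 + 7 (b=8); 8→9: 3·9^9 + 3·9^3 + 3·9^2 + 2·9 + 7 = 1162263922; 1162263922−1 = 1162263921

3·8^8 + 3·8^3 + 3·8^2 + 2·8 + 7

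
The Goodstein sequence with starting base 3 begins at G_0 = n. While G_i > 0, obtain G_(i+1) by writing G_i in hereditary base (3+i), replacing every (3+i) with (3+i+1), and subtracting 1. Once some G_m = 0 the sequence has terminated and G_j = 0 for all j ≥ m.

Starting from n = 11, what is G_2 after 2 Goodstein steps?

G_0=11  [base 3] 3^2 + 2  →[3↦4]→  4^2 + 2 = 18  −1 ⇒ G_1=17
G_1=17  [base 4] 4^2 + 1  →[4↦5]→  5^2 + 1 = 26  −1 ⇒ G_2=25
G_2=25  [base 5] 5^2  →[5↦6]→  6^2 = 36  −1 ⇒ G_3=35

25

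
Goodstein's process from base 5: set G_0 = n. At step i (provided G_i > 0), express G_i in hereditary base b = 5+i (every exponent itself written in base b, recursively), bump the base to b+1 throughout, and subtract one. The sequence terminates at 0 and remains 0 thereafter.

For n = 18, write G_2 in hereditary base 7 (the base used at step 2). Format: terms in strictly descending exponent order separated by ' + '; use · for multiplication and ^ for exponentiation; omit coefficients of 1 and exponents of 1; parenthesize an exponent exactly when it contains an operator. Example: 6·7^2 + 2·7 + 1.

3·7 + 1

step 0: 18 = 3·5 + 3; sub 6 for 5: 3·6 + 3; = 21; G_1 = 21−1 = 20
step 1: 20 = 3·6 + 2; sub 7 for 6: 3·7 + 2; = 23; G_2 = 23−1 = 22
step 2: 22 = 3·7 + 1; sub 8 for 7: 3·8 + 1; = 25; G_3 = 25−1 = 24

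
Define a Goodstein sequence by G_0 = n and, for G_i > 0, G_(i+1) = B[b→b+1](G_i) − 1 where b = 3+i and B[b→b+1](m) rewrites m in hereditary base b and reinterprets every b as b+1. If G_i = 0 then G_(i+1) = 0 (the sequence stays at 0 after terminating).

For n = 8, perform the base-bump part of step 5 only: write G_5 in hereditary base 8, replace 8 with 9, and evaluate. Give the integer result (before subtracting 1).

12

(0) 8|_3 = 2·3 + 2 ↦ 2·4 + 2|_4 = 10 ⇒ 9
(1) 9|_4 = 2·4 + 1 ↦ 2·5 + 1|_5 = 11 ⇒ 10
(2) 10|_5 = 2·5 ↦ 2·6|_6 = 12 ⇒ 11
(3) 11|_6 = 6 + 5 ↦ 7 + 5|_7 = 12 ⇒ 11
(4) 11|_7 = 7 + 4 ↦ 8 + 4|_8 = 12 ⇒ 11
(5) 11|_8 = 8 + 3 ↦ 9 + 3|_9 = 12 ⇒ 11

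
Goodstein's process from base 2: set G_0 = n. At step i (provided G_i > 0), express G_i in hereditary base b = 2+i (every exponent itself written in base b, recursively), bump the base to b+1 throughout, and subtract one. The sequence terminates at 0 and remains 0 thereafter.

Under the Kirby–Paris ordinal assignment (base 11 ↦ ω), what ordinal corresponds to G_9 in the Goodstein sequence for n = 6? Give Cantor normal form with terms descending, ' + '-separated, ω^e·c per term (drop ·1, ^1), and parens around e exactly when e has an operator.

ω^5·5 + ω^4·5 + ω^3·5 + ω^2·5 + ω·5

6 —HB2→ 2^2 + 2 —bump→ 3^3 + 3 = 30 —(−1)→ 29
29 —HB3→ 3^3 + 2 —bump→ 4^4 + 2 = 258 —(−1)→ 257
257 —HB4→ 4^4 + 1 —bump→ 5^5 + 1 = 3126 —(−1)→ 3125
3125 —HB5→ 5^5 —bump→ 6^6 = 46656 —(−1)→ 46655
46655 —HB6→ 5·6^5 + 5·6^4 + 5·6^3 + 5·6^2 + 5·6 + 5 —bump→ 5·7^5 + 5·7^4 + 5·7^3 + 5·7^2 + 5·7 + 5 = 98040 —(−1)→ 98039
98039 —HB7→ 5·7^5 + 5·7^4 + 5·7^3 + 5·7^2 + 5·7 + 4 —bump→ 5·8^5 + 5·8^4 + 5·8^3 + 5·8^2 + 5·8 + 4 = 187244 —(−1)→ 187243
187243 —HB8→ 5·8^5 + 5·8^4 + 5·8^3 + 5·8^2 + 5·8 + 3 —bump→ 5·9^5 + 5·9^4 + 5·9^3 + 5·9^2 + 5·9 + 3 = 332148 —(−1)→ 332147
332147 —HB9→ 5·9^5 + 5·9^4 + 5·9^3 + 5·9^2 + 5·9 + 2 —bump→ 5·10^5 + 5·10^4 + 5·10^3 + 5·10^2 + 5·10 + 2 = 555552 —(−1)→ 555551
555551 —HB10→ 5·10^5 + 5·10^4 + 5·10^3 + 5·10^2 + 5·10 + 1 —bump→ 5·11^5 + 5·11^4 + 5·11^3 + 5·11^2 + 5·11 + 1 = 885776 —(−1)→ 885775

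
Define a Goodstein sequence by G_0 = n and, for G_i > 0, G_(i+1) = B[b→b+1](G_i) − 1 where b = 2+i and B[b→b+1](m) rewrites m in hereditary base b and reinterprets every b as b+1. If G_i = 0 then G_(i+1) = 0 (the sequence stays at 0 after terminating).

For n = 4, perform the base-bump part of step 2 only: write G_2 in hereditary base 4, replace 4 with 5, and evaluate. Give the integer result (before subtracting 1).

i=0: 4 = 2^2 (b=2); 2→3: 3^3 = 27; 27−1 = 26
i=1: 26 = 2·3^2 + 2·3 + 2 (b=3); 3→4: 2·4^2 + 2·4 + 2 = 42; 42−1 = 41
i=2: 41 = 2·4^2 + 2·4 + 1 (b=4); 4→5: 2·5^2 + 2·5 + 1 = 61; 61−1 = 60

61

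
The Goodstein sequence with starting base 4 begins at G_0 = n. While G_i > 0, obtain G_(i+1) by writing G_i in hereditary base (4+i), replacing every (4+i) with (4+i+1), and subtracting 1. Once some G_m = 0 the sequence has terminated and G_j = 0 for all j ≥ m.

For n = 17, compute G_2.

[0] 17 ≡ 4^2 + 1 (base 4). Lift 5: 26. −1: 25.
[1] 25 ≡ 5^2 (base 5). Lift 6: 36. −1: 35.

35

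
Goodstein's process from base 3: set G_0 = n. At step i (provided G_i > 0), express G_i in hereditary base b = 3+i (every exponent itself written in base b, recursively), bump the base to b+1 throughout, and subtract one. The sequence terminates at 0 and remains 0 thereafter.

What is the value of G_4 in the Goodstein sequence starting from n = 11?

39

step 0: 11 = 3^2 + 2; sub 4 for 3: 4^2 + 2; = 18; G_1 = 18−1 = 17
step 1: 17 = 4^2 + 1; sub 5 for 4: 5^2 + 1; = 26; G_2 = 26−1 = 25
step 2: 25 = 5^2; sub 6 for 5: 6^2; = 36; G_3 = 36−1 = 35
step 3: 35 = 5·6 + 5; sub 7 for 6: 5·7 + 5; = 40; G_4 = 40−1 = 39
step 4: 39 = 5·7 + 4; sub 8 for 7: 5·8 + 4; = 44; G_5 = 44−1 = 43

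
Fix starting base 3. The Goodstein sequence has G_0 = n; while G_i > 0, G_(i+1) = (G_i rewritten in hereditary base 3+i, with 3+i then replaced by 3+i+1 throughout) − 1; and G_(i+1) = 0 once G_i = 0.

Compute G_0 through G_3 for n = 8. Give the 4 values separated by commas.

8 —HB3→ 2·3 + 2 —bump→ 2·4 + 2 = 10 —(−1)→ 9
9 —HB4→ 2·4 + 1 —bump→ 2·5 + 1 = 11 —(−1)→ 10
10 —HB5→ 2·5 —bump→ 2·6 = 12 —(−1)→ 11

8, 9, 10, 11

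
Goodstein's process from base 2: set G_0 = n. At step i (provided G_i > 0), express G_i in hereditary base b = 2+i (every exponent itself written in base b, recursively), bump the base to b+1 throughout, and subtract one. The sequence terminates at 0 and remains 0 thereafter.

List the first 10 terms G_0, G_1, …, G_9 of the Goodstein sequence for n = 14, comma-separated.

G_0=14  [base 2] 2^(2 + 1) + 2^2 + 2  →[2↦3]→  3^(3 + 1) + 3^3 + 3 = 111  −1 ⇒ G_1=110
G_1=110  [base 3] 3^(3 + 1) + 3^3 + 2  →[3↦4]→  4^(4 + 1) + 4^4 + 2 = 1282  −1 ⇒ G_2=1281
G_2=1281  [base 4] 4^(4 + 1) + 4^4 + 1  →[4↦5]→  5^(5 + 1) + 5^5 + 1 = 18751  −1 ⇒ G_3=18750
G_3=18750  [base 5] 5^(5 + 1) + 5^5  →[5↦6]→  6^(6 + 1) + 6^6 = 326592  −1 ⇒ G_4=326591
G_4=326591  [base 6] 6^(6 + 1) + 5·6^5 + 5·6^4 + 5·6^3 + 5·6^2 + 5·6 + 5  →[6↦7]→  7^(7 + 1) + 5·7^5 + 5·7^4 + 5·7^3 + 5·7^2 + 5·7 + 5 = 5862841  −1 ⇒ G_5=5862840
G_5=5862840  [base 7] 7^(7 + 1) + 5·7^5 + 5·7^4 + 5·7^3 + 5·7^2 + 5·7 + 4  →[7↦8]→  8^(8 + 1) + 5·8^5 + 5·8^4 + 5·8^3 + 5·8^2 + 5·8 + 4 = 134404972  −1 ⇒ G_6=134404971
G_6=134404971  [base 8] 8^(8 + 1) + 5·8^5 + 5·8^4 + 5·8^3 + 5·8^2 + 5·8 + 3  →[8↦9]→  9^(9 + 1) + 5·9^5 + 5·9^4 + 5·9^3 + 5·9^2 + 5·9 + 3 = 3487116549  −1 ⇒ G_7=3487116548
G_7=3487116548  [base 9] 9^(9 + 1) + 5·9^5 + 5·9^4 + 5·9^3 + 5·9^2 + 5·9 + 2  →[9↦10]→  10^(10 + 1) + 5·10^5 + 5·10^4 + 5·10^3 + 5·10^2 + 5·10 + 2 = 100000555552  −1 ⇒ G_8=100000555551
G_8=100000555551  [base 10] 10^(10 + 1) + 5·10^5 + 5·10^4 + 5·10^3 + 5·10^2 + 5·10 + 1  →[10↦11]→  11^(11 + 1) + 5·11^5 + 5·11^4 + 5·11^3 + 5·11^2 + 5·11 + 1 = 3138429262497  −1 ⇒ G_9=3138429262496

14, 110, 1281, 18750, 326591, 5862840, 134404971, 3487116548, 100000555551, 3138429262496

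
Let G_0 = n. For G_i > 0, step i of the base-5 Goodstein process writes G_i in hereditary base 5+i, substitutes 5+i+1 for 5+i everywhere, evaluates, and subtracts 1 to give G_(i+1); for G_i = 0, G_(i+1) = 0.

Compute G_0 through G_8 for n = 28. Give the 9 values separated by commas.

28, 38, 50, 64, 80, 87, 94, 101, 108

(0) 28|_5 = 5^2 + 3 ↦ 6^2 + 3|_6 = 39 ⇒ 38
(1) 38|_6 = 6^2 + 2 ↦ 7^2 + 2|_7 = 51 ⇒ 50
(2) 50|_7 = 7^2 + 1 ↦ 8^2 + 1|_8 = 65 ⇒ 64
(3) 64|_8 = 8^2 ↦ 9^2|_9 = 81 ⇒ 80
(4) 80|_9 = 8·9 + 8 ↦ 8·10 + 8|_10 = 88 ⇒ 87
(5) 87|_10 = 8·10 + 7 ↦ 8·11 + 7|_11 = 95 ⇒ 94
(6) 94|_11 = 8·11 + 6 ↦ 8·12 + 6|_12 = 102 ⇒ 101
(7) 101|_12 = 8·12 + 5 ↦ 8·13 + 5|_13 = 109 ⇒ 108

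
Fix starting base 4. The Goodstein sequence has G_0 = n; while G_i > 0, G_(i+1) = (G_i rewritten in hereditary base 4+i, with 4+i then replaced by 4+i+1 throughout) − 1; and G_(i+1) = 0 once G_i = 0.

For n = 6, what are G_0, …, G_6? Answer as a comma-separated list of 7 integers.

6, 6, 6, 6, 5, 4, 3

step 0: 6 = 4 + 2; sub 5 for 4: 5 + 2; = 7; G_1 = 7−1 = 6
step 1: 6 = 5 + 1; sub 6 for 5: 6 + 1; = 7; G_2 = 7−1 = 6
step 2: 6 = 6; sub 7 for 6: 7; = 7; G_3 = 7−1 = 6
step 3: 6 = 6; sub 8 for 7: 6; = 6; G_4 = 6−1 = 5
step 4: 5 = 5; sub 9 for 8: 5; = 5; G_5 = 5−1 = 4
step 5: 4 = 4; sub 10 for 9: 4; = 4; G_6 = 4−1 = 3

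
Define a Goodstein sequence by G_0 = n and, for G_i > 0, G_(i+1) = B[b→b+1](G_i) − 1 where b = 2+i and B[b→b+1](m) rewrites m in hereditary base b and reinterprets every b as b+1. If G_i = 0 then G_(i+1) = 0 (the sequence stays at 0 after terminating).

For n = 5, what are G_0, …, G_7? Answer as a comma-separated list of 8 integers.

5, 27, 255, 467, 775, 1197, 1751, 2454

step 0: 5 = 2^2 + 1; sub 3 for 2: 3^3 + 1; = 28; G_1 = 28−1 = 27
step 1: 27 = 3^3; sub 4 for 3: 4^4; = 256; G_2 = 256−1 = 255
step 2: 255 = 3·4^3 + 3·4^2 + 3·4 + 3; sub 5 for 4: 3·5^3 + 3·5^2 + 3·5 + 3; = 468; G_3 = 468−1 = 467
step 3: 467 = 3·5^3 + 3·5^2 + 3·5 + 2; sub 6 for 5: 3·6^3 + 3·6^2 + 3·6 + 2; = 776; G_4 = 776−1 = 775
step 4: 775 = 3·6^3 + 3·6^2 + 3·6 + 1; sub 7 for 6: 3·7^3 + 3·7^2 + 3·7 + 1; = 1198; G_5 = 1198−1 = 1197
step 5: 1197 = 3·7^3 + 3·7^2 + 3·7; sub 8 for 7: 3·8^3 + 3·8^2 + 3·8; = 1752; G_6 = 1752−1 = 1751
step 6: 1751 = 3·8^3 + 3·8^2 + 2·8 + 7; sub 9 for 8: 3·9^3 + 3·9^2 + 2·9 + 7; = 2455; G_7 = 2455−1 = 2454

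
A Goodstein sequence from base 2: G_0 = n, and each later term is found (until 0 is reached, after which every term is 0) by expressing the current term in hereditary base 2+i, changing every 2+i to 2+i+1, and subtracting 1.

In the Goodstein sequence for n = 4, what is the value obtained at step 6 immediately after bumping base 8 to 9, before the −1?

G_0 = 4. HB_2(4) = 2^2. Bump = 27. G_1 = 26.
G_1 = 26. HB_3(26) = 2·3^2 + 2·3 + 2. Bump = 42. G_2 = 41.
G_2 = 41. HB_4(41) = 2·4^2 + 2·4 + 1. Bump = 61. G_3 = 60.
G_3 = 60. HB_5(60) = 2·5^2 + 2·5. Bump = 84. G_4 = 83.
G_4 = 83. HB_6(83) = 2·6^2 + 6 + 5. Bump = 110. G_5 = 109.
G_5 = 109. HB_7(109) = 2·7^2 + 7 + 4. Bump = 140. G_6 = 139.
G_6 = 139. HB_8(139) = 2·8^2 + 8 + 3. Bump = 174. G_7 = 173.

174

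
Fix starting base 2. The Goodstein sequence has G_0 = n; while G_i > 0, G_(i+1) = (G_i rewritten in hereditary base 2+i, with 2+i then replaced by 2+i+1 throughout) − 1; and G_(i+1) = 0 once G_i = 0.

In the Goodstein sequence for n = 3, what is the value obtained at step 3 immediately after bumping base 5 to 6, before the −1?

G_0=3  [base 2] 2 + 1  →[2↦3]→  3 + 1 = 4  −1 ⇒ G_1=3
G_1=3  [base 3] 3  →[3↦4]→  4 = 4  −1 ⇒ G_2=3
G_2=3  [base 4] 3  →[4↦5]→  3 = 3  −1 ⇒ G_3=2
G_3=2  [base 5] 2  →[5↦6]→  2 = 2  −1 ⇒ G_4=1

2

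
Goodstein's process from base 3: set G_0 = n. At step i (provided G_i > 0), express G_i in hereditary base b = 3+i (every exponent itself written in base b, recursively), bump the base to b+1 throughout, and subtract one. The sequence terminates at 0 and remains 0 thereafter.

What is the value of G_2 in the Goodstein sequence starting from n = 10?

24

[0] 10 ≡ 3^2 + 1 (base 3). Lift 4: 17. −1: 16.
[1] 16 ≡ 4^2 (base 4). Lift 5: 25. −1: 24.
[2] 24 ≡ 4·5 + 4 (base 5). Lift 6: 28. −1: 27.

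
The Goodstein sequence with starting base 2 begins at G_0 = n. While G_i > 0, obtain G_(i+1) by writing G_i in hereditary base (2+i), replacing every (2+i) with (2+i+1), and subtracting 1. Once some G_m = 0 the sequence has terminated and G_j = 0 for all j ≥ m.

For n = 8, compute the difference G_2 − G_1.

473

i=0: 8 = 2^(2 + 1) (b=2); 2→3: 3^(3 + 1) = 81; 81−1 = 80
i=1: 80 = 2·3^3 + 2·3^2 + 2·3 + 2 (b=3); 3→4: 2·4^4 + 2·4^2 + 2·4 + 2 = 554; 554−1 = 553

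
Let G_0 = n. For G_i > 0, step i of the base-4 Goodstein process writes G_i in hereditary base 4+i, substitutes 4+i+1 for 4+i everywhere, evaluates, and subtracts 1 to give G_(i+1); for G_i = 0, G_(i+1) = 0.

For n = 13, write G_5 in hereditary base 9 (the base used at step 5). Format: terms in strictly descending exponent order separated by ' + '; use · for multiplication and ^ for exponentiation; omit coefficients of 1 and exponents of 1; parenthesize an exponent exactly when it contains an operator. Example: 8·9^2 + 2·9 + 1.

i=0: 13 = 3·4 + 1 (b=4); 4→5: 3·5 + 1 = 16; 16−1 = 15
i=1: 15 = 3·5 (b=5); 5→6: 3·6 = 18; 18−1 = 17
i=2: 17 = 2·6 + 5 (b=6); 6→7: 2·7 + 5 = 19; 19−1 = 18
i=3: 18 = 2·7 + 4 (b=7); 7→8: 2·8 + 4 = 20; 20−1 = 19
i=4: 19 = 2·8 + 3 (b=8); 8→9: 2·9 + 3 = 21; 21−1 = 20
i=5: 20 = 2·9 + 2 (b=9); 9→10: 2·10 + 2 = 22; 22−1 = 21

2·9 + 2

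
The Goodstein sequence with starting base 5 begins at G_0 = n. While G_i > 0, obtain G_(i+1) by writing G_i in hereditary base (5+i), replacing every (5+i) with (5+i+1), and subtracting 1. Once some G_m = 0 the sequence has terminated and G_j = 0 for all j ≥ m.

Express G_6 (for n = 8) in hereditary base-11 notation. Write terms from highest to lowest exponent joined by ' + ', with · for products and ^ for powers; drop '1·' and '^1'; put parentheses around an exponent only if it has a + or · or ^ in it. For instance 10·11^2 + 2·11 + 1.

8 —HB5→ 5 + 3 —bump→ 6 + 3 = 9 —(−1)→ 8
8 —HB6→ 6 + 2 —bump→ 7 + 2 = 9 —(−1)→ 8
8 —HB7→ 7 + 1 —bump→ 8 + 1 = 9 —(−1)→ 8
8 —HB8→ 8 —bump→ 9 = 9 —(−1)→ 8
8 —HB9→ 8 —bump→ 8 = 8 —(−1)→ 7
7 —HB10→ 7 —bump→ 7 = 7 —(−1)→ 6

6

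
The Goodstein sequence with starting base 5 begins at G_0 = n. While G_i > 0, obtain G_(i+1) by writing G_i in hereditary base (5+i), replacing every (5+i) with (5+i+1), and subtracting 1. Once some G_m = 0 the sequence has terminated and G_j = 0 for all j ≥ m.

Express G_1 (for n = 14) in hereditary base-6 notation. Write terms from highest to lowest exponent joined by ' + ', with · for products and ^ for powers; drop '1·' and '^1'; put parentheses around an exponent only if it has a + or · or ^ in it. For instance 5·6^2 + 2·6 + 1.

step 0: 14 = 2·5 + 4; sub 6 for 5: 2·6 + 4; = 16; G_1 = 16−1 = 15
step 1: 15 = 2·6 + 3; sub 7 for 6: 2·7 + 3; = 17; G_2 = 17−1 = 16

2·6 + 3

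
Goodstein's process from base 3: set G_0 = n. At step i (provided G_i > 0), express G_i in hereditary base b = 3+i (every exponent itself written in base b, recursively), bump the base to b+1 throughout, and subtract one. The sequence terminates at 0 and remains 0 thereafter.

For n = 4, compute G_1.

4

G_0=4  [base 3] 3 + 1  →[3↦4]→  4 + 1 = 5  −1 ⇒ G_1=4
G_1=4  [base 4] 4  →[4↦5]→  5 = 5  −1 ⇒ G_2=4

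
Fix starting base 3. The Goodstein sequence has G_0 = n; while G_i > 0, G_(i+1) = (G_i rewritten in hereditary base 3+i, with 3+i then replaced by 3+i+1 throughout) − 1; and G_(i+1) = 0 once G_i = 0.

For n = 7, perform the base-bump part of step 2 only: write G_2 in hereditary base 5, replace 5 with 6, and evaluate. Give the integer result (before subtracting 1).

10

G_0=7  [base 3] 2·3 + 1  →[3↦4]→  2·4 + 1 = 9  −1 ⇒ G_1=8
G_1=8  [base 4] 2·4  →[4↦5]→  2·5 = 10  −1 ⇒ G_2=9
G_2=9  [base 5] 5 + 4  →[5↦6]→  6 + 4 = 10  −1 ⇒ G_3=9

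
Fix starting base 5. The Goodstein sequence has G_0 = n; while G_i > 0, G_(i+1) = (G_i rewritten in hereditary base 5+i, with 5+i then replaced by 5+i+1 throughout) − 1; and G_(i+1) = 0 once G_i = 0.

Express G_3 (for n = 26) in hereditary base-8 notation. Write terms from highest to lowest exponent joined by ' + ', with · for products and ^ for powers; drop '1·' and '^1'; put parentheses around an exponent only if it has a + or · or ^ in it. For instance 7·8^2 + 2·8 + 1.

6·8 + 5

i=0: 26 = 5^2 + 1 (b=5); 5→6: 6^2 + 1 = 37; 37−1 = 36
i=1: 36 = 6^2 (b=6); 6→7: 7^2 = 49; 49−1 = 48
i=2: 48 = 6·7 + 6 (b=7); 7→8: 6·8 + 6 = 54; 54−1 = 53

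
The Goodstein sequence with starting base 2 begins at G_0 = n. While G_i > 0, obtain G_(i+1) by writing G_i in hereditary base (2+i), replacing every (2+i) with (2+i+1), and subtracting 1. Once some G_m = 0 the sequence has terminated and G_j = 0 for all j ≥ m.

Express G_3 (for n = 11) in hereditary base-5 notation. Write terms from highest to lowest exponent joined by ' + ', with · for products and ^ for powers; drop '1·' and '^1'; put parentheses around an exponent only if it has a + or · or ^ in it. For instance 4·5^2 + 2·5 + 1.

11 —HB2→ 2^(2 + 1) + 2 + 1 —bump→ 3^(3 + 1) + 3 + 1 = 85 —(−1)→ 84
84 —HB3→ 3^(3 + 1) + 3 —bump→ 4^(4 + 1) + 4 = 1028 —(−1)→ 1027
1027 —HB4→ 4^(4 + 1) + 3 —bump→ 5^(5 + 1) + 3 = 15628 —(−1)→ 15627
15627 —HB5→ 5^(5 + 1) + 2 —bump→ 6^(6 + 1) + 2 = 279938 —(−1)→ 279937

5^(5 + 1) + 2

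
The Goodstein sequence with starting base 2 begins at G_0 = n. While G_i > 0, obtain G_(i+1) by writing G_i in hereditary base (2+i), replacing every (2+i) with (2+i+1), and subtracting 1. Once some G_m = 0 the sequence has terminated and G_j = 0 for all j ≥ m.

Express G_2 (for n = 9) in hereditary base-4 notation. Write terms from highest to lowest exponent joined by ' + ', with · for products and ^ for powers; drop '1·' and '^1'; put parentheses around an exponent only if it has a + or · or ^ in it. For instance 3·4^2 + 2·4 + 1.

base 2: 9 = 2^(2 + 1) + 1; at 3: 3^(3 + 1) + 1 = 82; next = 81
base 3: 81 = 3^(3 + 1); at 4: 4^(4 + 1) = 1024; next = 1023
base 4: 1023 = 3·4^4 + 3·4^3 + 3·4^2 + 3·4 + 3; at 5: 3·5^5 + 3·5^3 + 3·5^2 + 3·5 + 3 = 9843; next = 9842

3·4^4 + 3·4^3 + 3·4^2 + 3·4 + 3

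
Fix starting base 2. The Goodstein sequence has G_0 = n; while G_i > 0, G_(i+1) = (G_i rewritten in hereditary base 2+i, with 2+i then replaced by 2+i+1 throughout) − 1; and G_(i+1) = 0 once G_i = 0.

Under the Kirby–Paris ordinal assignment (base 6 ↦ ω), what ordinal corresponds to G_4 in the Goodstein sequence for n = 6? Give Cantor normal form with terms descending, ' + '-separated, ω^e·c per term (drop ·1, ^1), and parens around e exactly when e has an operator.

ω^5·5 + ω^4·5 + ω^3·5 + ω^2·5 + ω·5 + 5

6 —HB2→ 2^2 + 2 —bump→ 3^3 + 3 = 30 —(−1)→ 29
29 —HB3→ 3^3 + 2 —bump→ 4^4 + 2 = 258 —(−1)→ 257
257 —HB4→ 4^4 + 1 —bump→ 5^5 + 1 = 3126 —(−1)→ 3125
3125 —HB5→ 5^5 —bump→ 6^6 = 46656 —(−1)→ 46655
46655 —HB6→ 5·6^5 + 5·6^4 + 5·6^3 + 5·6^2 + 5·6 + 5 —bump→ 5·7^5 + 5·7^4 + 5·7^3 + 5·7^2 + 5·7 + 5 = 98040 —(−1)→ 98039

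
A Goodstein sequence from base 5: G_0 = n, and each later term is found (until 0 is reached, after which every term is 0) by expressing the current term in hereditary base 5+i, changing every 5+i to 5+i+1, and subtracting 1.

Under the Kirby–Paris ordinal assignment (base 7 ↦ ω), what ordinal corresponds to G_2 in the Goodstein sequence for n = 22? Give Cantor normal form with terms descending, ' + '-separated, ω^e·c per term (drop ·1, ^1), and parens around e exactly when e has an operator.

ω·4

step 0: 22 = 4·5 + 2; sub 6 for 5: 4·6 + 2; = 26; G_1 = 26−1 = 25
step 1: 25 = 4·6 + 1; sub 7 for 6: 4·7 + 1; = 29; G_2 = 29−1 = 28
step 2: 28 = 4·7; sub 8 for 7: 4·8; = 32; G_3 = 32−1 = 31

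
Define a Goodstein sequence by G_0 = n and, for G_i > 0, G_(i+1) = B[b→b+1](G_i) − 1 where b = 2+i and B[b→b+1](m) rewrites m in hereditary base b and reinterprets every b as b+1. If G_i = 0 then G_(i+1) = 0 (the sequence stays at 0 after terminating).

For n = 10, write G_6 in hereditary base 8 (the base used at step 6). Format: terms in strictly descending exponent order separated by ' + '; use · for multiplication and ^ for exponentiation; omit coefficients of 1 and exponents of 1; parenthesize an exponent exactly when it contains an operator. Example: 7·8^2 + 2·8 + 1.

step 0: 10 = 2^(2 + 1) + 2; sub 3 for 2: 3^(3 + 1) + 3; = 84; G_1 = 84−1 = 83
step 1: 83 = 3^(3 + 1) + 2; sub 4 for 3: 4^(4 + 1) + 2; = 1026; G_2 = 1026−1 = 1025
step 2: 1025 = 4^(4 + 1) + 1; sub 5 for 4: 5^(5 + 1) + 1; = 15626; G_3 = 15626−1 = 15625
step 3: 15625 = 5^(5 + 1); sub 6 for 5: 6^(6 + 1); = 279936; G_4 = 279936−1 = 279935
step 4: 279935 = 5·6^6 + 5·6^5 + 5·6^4 + 5·6^3 + 5·6^2 + 5·6 + 5; sub 7 for 6: 5·7^7 + 5·7^5 + 5·7^4 + 5·7^3 + 5·7^2 + 5·7 + 5; = 4215755; G_5 = 4215755−1 = 4215754
step 5: 4215754 = 5·7^7 + 5·7^5 + 5·7^4 + 5·7^3 + 5·7^2 + 5·7 + 4; sub 8 for 7: 5·8^8 + 5·8^5 + 5·8^4 + 5·8^3 + 5·8^2 + 5·8 + 4; = 84073324; G_6 = 84073324−1 = 84073323
step 6: 84073323 = 5·8^8 + 5·8^5 + 5·8^4 + 5·8^3 + 5·8^2 + 5·8 + 3; sub 9 for 8: 5·9^9 + 5·9^5 + 5·9^4 + 5·9^3 + 5·9^2 + 5·9 + 3; = 1937434593; G_7 = 1937434593−1 = 1937434592

5·8^8 + 5·8^5 + 5·8^4 + 5·8^3 + 5·8^2 + 5·8 + 3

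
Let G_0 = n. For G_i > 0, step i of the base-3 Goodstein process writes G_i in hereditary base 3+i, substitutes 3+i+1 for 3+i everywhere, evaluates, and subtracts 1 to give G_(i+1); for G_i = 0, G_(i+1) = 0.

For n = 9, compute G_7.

25

base 3: 9 = 3^2; at 4: 4^2 = 16; next = 15
base 4: 15 = 3·4 + 3; at 5: 3·5 + 3 = 18; next = 17
base 5: 17 = 3·5 + 2; at 6: 3·6 + 2 = 20; next = 19
base 6: 19 = 3·6 + 1; at 7: 3·7 + 1 = 22; next = 21
base 7: 21 = 3·7; at 8: 3·8 = 24; next = 23
base 8: 23 = 2·8 + 7; at 9: 2·9 + 7 = 25; next = 24
base 9: 24 = 2·9 + 6; at 10: 2·10 + 6 = 26; next = 25
base 10: 25 = 2·10 + 5; at 11: 2·11 + 5 = 27; next = 26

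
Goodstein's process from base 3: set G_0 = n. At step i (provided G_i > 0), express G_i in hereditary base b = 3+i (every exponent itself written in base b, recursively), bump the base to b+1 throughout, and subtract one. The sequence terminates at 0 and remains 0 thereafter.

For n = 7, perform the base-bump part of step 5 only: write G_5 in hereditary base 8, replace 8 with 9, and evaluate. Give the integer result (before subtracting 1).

10

7 —HB3→ 2·3 + 1 —bump→ 2·4 + 1 = 9 —(−1)→ 8
8 —HB4→ 2·4 —bump→ 2·5 = 10 —(−1)→ 9
9 —HB5→ 5 + 4 —bump→ 6 + 4 = 10 —(−1)→ 9
9 —HB6→ 6 + 3 —bump→ 7 + 3 = 10 —(−1)→ 9
9 —HB7→ 7 + 2 —bump→ 8 + 2 = 10 —(−1)→ 9
9 —HB8→ 8 + 1 —bump→ 9 + 1 = 10 —(−1)→ 9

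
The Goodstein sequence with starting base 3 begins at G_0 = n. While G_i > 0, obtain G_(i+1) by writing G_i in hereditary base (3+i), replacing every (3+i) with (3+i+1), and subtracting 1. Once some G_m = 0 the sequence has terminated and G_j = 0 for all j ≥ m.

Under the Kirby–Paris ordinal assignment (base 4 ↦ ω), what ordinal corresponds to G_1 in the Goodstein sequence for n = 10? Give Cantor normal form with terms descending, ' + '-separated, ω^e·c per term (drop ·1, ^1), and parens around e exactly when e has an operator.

ω^2

10 —HB3→ 3^2 + 1 —bump→ 4^2 + 1 = 17 —(−1)→ 16
16 —HB4→ 4^2 —bump→ 5^2 = 25 —(−1)→ 24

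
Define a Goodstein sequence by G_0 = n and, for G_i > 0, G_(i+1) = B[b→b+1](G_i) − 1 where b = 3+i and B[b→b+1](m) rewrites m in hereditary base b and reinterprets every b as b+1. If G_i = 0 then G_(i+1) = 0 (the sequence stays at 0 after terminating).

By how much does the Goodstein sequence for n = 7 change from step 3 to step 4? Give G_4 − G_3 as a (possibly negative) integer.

step 0: 7 = 2·3 + 1; sub 4 for 3: 2·4 + 1; = 9; G_1 = 9−1 = 8
step 1: 8 = 2·4; sub 5 for 4: 2·5; = 10; G_2 = 10−1 = 9
step 2: 9 = 5 + 4; sub 6 for 5: 6 + 4; = 10; G_3 = 10−1 = 9
step 3: 9 = 6 + 3; sub 7 for 6: 7 + 3; = 10; G_4 = 10−1 = 9

0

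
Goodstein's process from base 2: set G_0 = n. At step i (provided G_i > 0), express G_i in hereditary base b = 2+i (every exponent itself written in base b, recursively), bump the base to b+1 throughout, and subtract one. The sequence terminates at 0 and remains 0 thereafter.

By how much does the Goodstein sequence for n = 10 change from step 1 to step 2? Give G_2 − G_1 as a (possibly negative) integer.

942

G_0 = 10. HB_2(10) = 2^(2 + 1) + 2. Bump = 84. G_1 = 83.
G_1 = 83. HB_3(83) = 3^(3 + 1) + 2. Bump = 1026. G_2 = 1025.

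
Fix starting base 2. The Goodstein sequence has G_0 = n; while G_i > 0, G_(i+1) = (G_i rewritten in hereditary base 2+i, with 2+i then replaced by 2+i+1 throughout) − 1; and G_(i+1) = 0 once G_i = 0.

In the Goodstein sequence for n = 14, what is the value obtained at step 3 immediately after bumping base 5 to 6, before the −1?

326592

(0) 14|_2 = 2^(2 + 1) + 2^2 + 2 ↦ 3^(3 + 1) + 3^3 + 3|_3 = 111 ⇒ 110
(1) 110|_3 = 3^(3 + 1) + 3^3 + 2 ↦ 4^(4 + 1) + 4^4 + 2|_4 = 1282 ⇒ 1281
(2) 1281|_4 = 4^(4 + 1) + 4^4 + 1 ↦ 5^(5 + 1) + 5^5 + 1|_5 = 18751 ⇒ 18750
(3) 18750|_5 = 5^(5 + 1) + 5^5 ↦ 6^(6 + 1) + 6^6|_6 = 326592 ⇒ 326591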